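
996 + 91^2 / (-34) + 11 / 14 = 89634 / 119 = 753.23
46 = 46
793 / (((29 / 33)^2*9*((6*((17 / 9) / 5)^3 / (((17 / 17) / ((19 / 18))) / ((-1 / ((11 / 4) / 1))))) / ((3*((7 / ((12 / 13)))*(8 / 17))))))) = -26257382526375 / 2669164118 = -9837.31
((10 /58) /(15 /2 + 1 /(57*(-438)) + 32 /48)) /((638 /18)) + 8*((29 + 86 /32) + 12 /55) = 1203592258479 /4715419720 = 255.25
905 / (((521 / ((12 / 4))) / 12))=32580 / 521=62.53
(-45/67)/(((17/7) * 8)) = -315/9112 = -0.03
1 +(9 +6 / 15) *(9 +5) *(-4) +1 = -2622 / 5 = -524.40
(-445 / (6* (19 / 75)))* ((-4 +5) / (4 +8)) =-11125 / 456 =-24.40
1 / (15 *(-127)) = -1 / 1905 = -0.00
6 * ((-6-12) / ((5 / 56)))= -6048 / 5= -1209.60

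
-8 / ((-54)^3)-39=-767636 / 19683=-39.00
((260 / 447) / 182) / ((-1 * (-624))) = 5 / 976248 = 0.00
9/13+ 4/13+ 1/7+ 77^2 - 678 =36765/7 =5252.14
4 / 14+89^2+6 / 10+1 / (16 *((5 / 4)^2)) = 1386337 / 175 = 7921.93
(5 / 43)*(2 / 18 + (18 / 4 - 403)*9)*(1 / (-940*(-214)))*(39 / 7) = -839215 / 72658992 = -0.01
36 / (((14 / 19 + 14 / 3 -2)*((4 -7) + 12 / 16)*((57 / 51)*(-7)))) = 408 / 679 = 0.60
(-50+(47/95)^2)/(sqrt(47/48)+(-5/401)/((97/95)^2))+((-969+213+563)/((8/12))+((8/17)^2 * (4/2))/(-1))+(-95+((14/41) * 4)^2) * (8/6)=-808709108780366632307983/1949965370531542481178 - 25569466695583385284 * sqrt(141)/6037502210761558175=-465.02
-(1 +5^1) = -6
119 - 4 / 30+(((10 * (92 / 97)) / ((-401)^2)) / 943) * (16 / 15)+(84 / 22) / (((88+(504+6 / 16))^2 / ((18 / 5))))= 2682703193506937413 / 22569004273264141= 118.87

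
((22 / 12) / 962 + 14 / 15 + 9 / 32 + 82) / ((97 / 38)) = 121682479 / 3732560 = 32.60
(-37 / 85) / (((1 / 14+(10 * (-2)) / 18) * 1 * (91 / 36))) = 23976 / 144755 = 0.17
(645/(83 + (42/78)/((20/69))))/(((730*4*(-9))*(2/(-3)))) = 2795/6442396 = 0.00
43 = 43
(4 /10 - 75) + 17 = -57.60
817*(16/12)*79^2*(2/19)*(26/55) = 55819504/165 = 338300.02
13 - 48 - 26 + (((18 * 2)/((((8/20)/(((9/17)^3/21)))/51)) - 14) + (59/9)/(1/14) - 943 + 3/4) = -65038331/72828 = -893.04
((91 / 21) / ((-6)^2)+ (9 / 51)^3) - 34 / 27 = -1.13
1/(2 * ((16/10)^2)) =25/128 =0.20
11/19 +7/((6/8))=565/57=9.91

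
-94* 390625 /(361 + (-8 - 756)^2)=-62.87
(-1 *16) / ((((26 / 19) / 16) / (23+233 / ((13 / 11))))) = -6960384 / 169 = -41185.70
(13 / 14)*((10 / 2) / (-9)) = -65 / 126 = -0.52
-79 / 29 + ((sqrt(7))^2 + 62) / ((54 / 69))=14867 / 174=85.44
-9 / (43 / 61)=-12.77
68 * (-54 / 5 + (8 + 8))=1768 / 5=353.60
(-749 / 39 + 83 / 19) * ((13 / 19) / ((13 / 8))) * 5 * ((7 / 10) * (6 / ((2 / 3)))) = -923496 / 4693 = -196.78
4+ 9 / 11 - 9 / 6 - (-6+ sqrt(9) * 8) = -323 / 22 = -14.68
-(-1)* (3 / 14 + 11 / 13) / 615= 193 / 111930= 0.00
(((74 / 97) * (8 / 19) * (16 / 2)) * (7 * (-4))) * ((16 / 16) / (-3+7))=-33152 / 1843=-17.99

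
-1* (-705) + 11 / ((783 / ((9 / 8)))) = 490691 / 696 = 705.02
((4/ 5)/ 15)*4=16/ 75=0.21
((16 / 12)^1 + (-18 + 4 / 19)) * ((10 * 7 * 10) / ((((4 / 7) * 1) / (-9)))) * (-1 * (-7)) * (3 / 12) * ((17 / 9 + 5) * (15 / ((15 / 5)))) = 623359625 / 57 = 10936133.77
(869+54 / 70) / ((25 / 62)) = 1887404 / 875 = 2157.03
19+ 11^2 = 140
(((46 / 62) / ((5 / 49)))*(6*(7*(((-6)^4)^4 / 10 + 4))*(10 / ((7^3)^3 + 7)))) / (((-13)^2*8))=1192271574655497 / 75504494195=15790.74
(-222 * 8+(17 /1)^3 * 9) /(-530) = -42441 /530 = -80.08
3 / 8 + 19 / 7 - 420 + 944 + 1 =29573 / 56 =528.09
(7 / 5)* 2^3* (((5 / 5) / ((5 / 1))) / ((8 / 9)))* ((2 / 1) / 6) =0.84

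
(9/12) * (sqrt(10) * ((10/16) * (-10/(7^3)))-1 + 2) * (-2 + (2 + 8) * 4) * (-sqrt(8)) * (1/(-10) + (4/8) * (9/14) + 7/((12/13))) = -31141 * sqrt(2)/70 + 155705 * sqrt(5)/9604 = -592.89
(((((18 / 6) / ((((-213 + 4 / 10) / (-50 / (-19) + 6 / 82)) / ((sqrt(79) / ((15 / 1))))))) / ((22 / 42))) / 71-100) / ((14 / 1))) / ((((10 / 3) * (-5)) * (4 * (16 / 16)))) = 0.11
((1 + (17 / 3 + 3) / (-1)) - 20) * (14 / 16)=-581 / 24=-24.21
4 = 4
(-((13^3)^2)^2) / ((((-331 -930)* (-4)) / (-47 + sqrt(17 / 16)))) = 84231538519739 / 388 -1792160394037* sqrt(17) / 1552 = 212330468734.72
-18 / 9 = -2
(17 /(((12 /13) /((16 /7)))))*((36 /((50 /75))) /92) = 3978 /161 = 24.71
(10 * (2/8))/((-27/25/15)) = -625/18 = -34.72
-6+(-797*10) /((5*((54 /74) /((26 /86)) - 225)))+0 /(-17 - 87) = 1.16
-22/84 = -11/42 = -0.26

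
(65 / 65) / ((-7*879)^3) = -1 / 232948943577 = -0.00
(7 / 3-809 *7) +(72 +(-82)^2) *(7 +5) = 227674 / 3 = 75891.33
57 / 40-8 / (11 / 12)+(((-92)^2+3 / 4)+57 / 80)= 7443181 / 880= 8458.16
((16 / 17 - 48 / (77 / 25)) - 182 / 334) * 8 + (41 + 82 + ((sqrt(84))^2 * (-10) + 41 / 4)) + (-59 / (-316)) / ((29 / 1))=-829606211097 / 1001638946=-828.25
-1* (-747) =747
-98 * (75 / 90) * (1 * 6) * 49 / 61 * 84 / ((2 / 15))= -15126300 / 61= -247972.13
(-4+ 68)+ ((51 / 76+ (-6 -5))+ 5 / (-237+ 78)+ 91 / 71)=47120495 / 857964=54.92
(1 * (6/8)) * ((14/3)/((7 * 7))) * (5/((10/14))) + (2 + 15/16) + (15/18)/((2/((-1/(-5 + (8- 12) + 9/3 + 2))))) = 85/24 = 3.54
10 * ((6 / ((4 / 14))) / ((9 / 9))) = 210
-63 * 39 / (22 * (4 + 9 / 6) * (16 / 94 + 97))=-0.21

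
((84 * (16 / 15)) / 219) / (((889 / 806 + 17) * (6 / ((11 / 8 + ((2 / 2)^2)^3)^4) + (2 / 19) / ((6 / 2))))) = 23528674624 / 232856236945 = 0.10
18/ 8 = 9/ 4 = 2.25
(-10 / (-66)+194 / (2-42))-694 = -461141 / 660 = -698.70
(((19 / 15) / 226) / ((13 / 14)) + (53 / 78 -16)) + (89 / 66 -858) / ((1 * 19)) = -278167468 / 4605315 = -60.40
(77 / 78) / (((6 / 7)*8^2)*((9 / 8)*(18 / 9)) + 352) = 539 / 259584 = 0.00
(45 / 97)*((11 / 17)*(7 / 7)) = 495 / 1649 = 0.30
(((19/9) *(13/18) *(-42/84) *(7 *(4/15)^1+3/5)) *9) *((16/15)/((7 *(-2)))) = 1.29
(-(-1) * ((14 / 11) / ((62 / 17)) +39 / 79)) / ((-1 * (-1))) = 22700 / 26939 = 0.84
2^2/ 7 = 4/ 7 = 0.57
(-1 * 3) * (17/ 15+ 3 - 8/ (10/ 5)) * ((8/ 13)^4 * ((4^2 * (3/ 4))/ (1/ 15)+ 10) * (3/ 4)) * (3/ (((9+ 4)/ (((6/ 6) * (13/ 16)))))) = -43776/ 28561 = -1.53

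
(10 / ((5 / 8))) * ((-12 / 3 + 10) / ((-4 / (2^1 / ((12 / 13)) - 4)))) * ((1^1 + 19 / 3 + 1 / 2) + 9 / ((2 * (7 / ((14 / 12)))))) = 1133 / 3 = 377.67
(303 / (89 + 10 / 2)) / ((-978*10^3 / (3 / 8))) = -303 / 245152000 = -0.00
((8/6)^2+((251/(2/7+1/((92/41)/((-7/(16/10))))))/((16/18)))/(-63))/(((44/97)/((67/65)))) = 560532251/55167255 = 10.16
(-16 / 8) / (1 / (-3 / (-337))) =-6 / 337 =-0.02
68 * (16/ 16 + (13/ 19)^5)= 193622656/ 2476099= 78.20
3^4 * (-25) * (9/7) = -18225/7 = -2603.57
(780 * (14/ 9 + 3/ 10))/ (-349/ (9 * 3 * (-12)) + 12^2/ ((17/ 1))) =7971912/ 52589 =151.59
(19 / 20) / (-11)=-19 / 220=-0.09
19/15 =1.27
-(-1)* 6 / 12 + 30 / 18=13 / 6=2.17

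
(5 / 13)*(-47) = -235 / 13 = -18.08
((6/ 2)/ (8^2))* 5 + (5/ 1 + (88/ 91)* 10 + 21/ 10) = 495177/ 29120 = 17.00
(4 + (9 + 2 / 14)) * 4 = 368 / 7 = 52.57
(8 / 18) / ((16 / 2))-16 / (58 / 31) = -4435 / 522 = -8.50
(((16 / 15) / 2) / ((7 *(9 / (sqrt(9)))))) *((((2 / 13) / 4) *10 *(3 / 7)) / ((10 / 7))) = 4 / 1365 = 0.00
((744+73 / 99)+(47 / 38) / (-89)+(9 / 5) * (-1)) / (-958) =-1243720763 / 1603778220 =-0.78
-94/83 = -1.13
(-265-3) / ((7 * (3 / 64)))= -17152 / 21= -816.76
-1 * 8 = -8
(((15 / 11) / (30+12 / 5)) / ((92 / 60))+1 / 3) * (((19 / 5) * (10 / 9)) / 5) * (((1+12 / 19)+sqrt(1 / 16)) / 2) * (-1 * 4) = -1.15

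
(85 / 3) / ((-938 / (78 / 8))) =-0.29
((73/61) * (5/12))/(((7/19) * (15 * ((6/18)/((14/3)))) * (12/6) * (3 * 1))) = 0.21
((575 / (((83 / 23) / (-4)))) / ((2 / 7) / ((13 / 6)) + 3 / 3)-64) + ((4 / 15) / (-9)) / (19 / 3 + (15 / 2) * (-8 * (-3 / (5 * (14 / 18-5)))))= -30155177776 / 48088125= -627.08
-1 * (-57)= 57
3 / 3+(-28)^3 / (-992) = 717 / 31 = 23.13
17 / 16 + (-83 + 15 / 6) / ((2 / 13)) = -8355 / 16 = -522.19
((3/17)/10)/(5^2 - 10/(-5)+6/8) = 2/3145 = 0.00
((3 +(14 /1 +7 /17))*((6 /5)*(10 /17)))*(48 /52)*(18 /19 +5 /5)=1577088 /71383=22.09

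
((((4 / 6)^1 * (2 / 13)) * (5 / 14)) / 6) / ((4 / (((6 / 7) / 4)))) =5 / 15288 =0.00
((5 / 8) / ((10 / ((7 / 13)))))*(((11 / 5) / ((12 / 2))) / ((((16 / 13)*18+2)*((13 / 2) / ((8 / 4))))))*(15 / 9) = 77 / 293904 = 0.00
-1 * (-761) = 761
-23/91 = -0.25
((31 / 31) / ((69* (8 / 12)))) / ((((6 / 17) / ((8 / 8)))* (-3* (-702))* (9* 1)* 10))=17 / 52313040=0.00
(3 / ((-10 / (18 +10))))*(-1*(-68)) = -2856 / 5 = -571.20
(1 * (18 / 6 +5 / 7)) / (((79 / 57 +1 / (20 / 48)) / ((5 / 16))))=1425 / 4648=0.31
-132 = -132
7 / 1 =7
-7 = -7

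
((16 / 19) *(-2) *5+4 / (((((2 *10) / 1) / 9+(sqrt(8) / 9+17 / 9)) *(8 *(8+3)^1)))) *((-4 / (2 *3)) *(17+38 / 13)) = 111.71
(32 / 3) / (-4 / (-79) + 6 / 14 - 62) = -17696 / 102063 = -0.17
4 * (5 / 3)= 20 / 3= 6.67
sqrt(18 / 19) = 3 * sqrt(38) / 19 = 0.97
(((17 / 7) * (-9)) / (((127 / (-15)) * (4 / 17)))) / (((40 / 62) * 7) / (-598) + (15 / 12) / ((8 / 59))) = 192869352 / 161923349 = 1.19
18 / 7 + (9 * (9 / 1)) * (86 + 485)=323775 / 7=46253.57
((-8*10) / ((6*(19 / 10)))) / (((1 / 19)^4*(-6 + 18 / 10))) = 13718000 / 63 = 217746.03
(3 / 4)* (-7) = -21 / 4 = -5.25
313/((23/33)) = 10329/23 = 449.09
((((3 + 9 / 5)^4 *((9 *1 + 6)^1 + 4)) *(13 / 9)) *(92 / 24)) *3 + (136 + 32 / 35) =733584344 / 4375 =167676.42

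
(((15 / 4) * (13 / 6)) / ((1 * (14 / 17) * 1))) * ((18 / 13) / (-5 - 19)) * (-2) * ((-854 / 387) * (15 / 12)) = -25925 / 8256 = -3.14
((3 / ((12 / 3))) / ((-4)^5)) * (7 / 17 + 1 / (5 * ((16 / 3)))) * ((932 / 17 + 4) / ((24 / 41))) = -626275 / 18939904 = -0.03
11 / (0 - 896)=-11 / 896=-0.01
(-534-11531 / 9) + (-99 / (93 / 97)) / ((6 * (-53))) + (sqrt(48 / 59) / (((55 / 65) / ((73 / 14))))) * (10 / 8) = -53673779 / 29574 + 4745 * sqrt(177) / 9086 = -1807.95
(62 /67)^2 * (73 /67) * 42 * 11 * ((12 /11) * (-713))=-100838483424 /300763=-335275.56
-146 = -146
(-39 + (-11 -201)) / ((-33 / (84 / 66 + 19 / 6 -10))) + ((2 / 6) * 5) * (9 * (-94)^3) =-27135271397 / 2178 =-12458802.29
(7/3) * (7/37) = 49/111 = 0.44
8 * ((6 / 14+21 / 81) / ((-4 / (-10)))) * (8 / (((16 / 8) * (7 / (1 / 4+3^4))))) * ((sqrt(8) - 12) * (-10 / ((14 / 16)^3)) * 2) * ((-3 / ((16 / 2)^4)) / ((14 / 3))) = -4225000 / 117649+2112500 * sqrt(2) / 352947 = -27.45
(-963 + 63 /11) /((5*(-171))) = 234 /209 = 1.12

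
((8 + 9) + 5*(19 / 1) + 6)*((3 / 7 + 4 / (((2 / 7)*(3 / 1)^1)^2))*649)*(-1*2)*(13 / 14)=-368359420 / 441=-835282.13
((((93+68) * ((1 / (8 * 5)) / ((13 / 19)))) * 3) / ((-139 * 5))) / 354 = -0.00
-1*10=-10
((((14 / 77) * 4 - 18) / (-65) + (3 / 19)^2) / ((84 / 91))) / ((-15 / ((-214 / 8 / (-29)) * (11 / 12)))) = -321107 / 18090432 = -0.02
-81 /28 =-2.89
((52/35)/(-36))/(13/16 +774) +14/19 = 54666818/74196045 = 0.74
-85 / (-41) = 85 / 41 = 2.07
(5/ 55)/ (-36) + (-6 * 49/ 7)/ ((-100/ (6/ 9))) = 2747/ 9900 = 0.28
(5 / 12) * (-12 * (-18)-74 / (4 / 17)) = -985 / 24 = -41.04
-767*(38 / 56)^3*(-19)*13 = 1299430691 / 21952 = 59194.18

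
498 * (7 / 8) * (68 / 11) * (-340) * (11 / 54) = -1679090 / 9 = -186565.56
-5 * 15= -75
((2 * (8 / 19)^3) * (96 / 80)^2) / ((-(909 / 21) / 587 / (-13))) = 656388096 / 17318975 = 37.90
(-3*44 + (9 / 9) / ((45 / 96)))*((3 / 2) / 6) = -487 / 15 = -32.47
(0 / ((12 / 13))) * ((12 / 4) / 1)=0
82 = 82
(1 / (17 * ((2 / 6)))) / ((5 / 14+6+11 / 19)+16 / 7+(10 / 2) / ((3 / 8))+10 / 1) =2394 / 441643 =0.01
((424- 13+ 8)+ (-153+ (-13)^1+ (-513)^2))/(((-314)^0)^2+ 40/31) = 115015.24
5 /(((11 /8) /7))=280 /11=25.45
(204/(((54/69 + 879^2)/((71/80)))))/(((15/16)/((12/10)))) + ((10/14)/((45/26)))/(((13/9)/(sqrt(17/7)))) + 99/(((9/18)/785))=2 * sqrt(119)/49 + 115087891148338/740448375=155430.45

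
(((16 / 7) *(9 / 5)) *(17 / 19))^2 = 5992704 / 442225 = 13.55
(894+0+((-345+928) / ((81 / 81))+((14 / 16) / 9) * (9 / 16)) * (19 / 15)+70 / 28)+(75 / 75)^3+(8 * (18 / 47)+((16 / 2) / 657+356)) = 1995.11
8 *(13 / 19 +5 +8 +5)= 2840 / 19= 149.47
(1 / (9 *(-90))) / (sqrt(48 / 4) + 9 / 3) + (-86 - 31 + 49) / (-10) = 5509 / 810 - sqrt(3) / 1215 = 6.80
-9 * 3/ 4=-27/ 4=-6.75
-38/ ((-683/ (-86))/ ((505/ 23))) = -105.06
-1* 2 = -2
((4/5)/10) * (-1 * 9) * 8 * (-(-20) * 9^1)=-5184/5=-1036.80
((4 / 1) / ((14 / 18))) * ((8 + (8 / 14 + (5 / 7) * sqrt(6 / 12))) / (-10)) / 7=-216 / 343 - 9 * sqrt(2) / 343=-0.67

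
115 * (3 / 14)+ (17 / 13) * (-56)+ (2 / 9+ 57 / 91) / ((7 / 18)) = -59121 / 1274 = -46.41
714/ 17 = 42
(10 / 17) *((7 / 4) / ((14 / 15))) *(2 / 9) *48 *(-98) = -19600 / 17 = -1152.94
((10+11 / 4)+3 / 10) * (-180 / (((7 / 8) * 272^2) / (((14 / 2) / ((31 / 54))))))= -63423 / 143344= -0.44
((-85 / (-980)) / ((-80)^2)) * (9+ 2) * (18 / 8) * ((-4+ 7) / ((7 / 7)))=0.00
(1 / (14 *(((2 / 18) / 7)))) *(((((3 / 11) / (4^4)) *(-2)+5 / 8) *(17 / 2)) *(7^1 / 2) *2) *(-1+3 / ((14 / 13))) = 3354525 / 11264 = 297.81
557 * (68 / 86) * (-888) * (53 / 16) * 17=-947004159 / 43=-22023352.53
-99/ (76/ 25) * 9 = -293.09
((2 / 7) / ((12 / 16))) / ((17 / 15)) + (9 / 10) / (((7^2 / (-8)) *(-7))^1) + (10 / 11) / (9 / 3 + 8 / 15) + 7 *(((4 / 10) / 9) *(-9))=-37149176 / 16997365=-2.19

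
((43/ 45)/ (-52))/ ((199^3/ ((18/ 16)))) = -43/ 16391645920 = -0.00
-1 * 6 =-6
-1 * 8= -8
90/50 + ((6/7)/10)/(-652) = 1.80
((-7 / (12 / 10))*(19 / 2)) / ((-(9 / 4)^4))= 42560 / 19683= 2.16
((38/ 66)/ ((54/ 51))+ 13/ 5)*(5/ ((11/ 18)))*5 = 46685/ 363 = 128.61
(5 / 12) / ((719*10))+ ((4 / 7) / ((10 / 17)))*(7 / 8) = 73343 / 86280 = 0.85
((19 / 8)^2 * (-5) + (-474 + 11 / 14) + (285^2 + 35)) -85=36141765 / 448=80673.58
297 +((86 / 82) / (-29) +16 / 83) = 29325494 / 98687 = 297.16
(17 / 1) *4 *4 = 272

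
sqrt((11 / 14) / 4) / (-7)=-sqrt(154) / 196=-0.06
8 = 8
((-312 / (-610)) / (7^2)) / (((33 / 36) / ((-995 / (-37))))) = 372528 / 1216523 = 0.31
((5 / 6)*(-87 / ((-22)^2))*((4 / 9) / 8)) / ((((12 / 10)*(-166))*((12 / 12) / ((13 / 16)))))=9425 / 277668864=0.00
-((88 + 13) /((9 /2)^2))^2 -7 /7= -169777 /6561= -25.88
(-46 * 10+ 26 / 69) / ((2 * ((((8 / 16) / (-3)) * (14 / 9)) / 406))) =8277354 / 23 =359884.96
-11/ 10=-1.10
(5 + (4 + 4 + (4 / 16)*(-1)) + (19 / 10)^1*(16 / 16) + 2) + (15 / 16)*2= 741 / 40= 18.52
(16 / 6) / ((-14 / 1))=-4 / 21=-0.19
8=8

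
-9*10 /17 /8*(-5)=3.31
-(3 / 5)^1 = -3 / 5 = -0.60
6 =6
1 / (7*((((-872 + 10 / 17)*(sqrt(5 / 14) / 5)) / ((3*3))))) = -17*sqrt(70) / 11522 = -0.01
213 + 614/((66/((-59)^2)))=1075696/33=32596.85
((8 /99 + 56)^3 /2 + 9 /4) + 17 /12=85572936067 /970299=88192.34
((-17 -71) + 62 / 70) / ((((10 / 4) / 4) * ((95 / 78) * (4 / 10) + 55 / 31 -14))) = 3686241 / 310450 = 11.87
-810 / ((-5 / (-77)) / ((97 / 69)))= -403326 / 23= -17535.91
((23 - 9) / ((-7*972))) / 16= -1 / 7776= -0.00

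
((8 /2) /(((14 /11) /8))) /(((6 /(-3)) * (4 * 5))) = -22 /35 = -0.63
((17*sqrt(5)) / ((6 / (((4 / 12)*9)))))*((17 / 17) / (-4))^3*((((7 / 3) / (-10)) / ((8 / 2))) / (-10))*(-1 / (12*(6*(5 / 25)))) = 119*sqrt(5) / 2211840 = 0.00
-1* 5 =-5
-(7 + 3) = -10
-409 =-409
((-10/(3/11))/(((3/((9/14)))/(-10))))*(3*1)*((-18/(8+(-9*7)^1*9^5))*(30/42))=13500/16571261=0.00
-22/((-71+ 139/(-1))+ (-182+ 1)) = 22/391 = 0.06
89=89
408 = 408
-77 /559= -0.14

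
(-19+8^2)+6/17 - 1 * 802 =-12863/17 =-756.65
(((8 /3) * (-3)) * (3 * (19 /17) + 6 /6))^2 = 350464 /289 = 1212.68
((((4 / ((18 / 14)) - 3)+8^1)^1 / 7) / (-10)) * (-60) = 146 / 21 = 6.95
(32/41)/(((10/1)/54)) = 864/205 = 4.21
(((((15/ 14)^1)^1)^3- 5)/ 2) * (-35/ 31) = 51725/ 24304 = 2.13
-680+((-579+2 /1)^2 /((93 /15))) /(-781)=-18128125 /24211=-748.76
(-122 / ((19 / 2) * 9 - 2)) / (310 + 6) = -61 / 13193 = -0.00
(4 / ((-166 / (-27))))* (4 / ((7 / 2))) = 432 / 581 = 0.74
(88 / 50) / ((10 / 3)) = 0.53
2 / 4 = 1 / 2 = 0.50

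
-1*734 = -734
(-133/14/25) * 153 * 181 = -526167/50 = -10523.34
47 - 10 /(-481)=22617 /481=47.02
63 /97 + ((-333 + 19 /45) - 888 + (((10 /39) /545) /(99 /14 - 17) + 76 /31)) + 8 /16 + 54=-1162.98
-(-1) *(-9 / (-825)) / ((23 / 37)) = 111 / 6325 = 0.02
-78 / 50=-39 / 25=-1.56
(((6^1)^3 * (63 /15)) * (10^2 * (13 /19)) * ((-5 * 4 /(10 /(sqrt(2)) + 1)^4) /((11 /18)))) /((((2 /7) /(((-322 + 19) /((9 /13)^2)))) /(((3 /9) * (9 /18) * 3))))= 26850247070400 /24588641 - 9777669408000 * sqrt(2) /24588641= 529615.87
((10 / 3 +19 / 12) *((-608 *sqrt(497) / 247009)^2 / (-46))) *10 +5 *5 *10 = 2117642646530 / 8470679637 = 250.00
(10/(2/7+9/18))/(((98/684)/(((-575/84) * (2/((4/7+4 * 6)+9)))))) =-131100/3619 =-36.23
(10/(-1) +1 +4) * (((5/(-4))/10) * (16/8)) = 5/4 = 1.25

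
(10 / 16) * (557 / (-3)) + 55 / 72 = -2075 / 18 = -115.28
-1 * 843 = -843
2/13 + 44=574/13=44.15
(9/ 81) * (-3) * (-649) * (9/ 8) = 1947/ 8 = 243.38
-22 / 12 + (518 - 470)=277 / 6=46.17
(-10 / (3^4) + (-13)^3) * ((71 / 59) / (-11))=12635657 / 52569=240.36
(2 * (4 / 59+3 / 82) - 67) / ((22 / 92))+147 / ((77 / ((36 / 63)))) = -278.22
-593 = -593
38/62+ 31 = 980/31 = 31.61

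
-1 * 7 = -7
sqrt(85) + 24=33.22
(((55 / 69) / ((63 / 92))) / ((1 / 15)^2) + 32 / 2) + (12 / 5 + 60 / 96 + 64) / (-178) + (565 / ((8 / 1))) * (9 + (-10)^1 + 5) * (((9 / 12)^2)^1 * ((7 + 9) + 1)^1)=890820563 / 299040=2978.93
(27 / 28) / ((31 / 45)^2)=54675 / 26908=2.03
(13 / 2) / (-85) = -13 / 170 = -0.08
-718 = -718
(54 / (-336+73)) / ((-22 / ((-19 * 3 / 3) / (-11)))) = 513 / 31823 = 0.02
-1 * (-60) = 60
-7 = -7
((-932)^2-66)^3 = 655234074741597112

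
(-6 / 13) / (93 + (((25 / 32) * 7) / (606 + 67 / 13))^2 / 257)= -81364703232 / 16394987756173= -0.00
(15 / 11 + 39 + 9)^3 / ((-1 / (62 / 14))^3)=-10447500.36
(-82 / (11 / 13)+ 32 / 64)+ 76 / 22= -2045 / 22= -92.95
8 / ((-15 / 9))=-24 / 5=-4.80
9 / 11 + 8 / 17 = 241 / 187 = 1.29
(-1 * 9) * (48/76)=-108/19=-5.68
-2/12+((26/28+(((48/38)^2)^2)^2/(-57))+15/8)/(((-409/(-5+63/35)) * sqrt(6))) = -1/6+48607229353351 * sqrt(6)/13857823181119155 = -0.16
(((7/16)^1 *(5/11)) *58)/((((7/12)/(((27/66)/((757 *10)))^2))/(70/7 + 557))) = 3995649/122036515040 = 0.00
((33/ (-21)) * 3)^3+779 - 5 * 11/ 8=1831215/ 2744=667.35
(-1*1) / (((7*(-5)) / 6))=6 / 35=0.17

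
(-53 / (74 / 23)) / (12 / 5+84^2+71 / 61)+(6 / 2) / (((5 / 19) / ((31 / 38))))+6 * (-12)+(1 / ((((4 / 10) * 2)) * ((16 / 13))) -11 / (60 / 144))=-2245638261673 / 25493497280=-88.09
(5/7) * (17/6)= 85/42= 2.02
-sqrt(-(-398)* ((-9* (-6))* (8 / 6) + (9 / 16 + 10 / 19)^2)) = -sqrt(2691878174) / 304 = -170.67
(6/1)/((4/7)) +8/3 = 79/6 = 13.17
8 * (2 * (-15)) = -240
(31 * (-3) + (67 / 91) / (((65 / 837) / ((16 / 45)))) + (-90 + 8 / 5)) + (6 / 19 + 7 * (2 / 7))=-98737671 / 561925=-175.71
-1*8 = -8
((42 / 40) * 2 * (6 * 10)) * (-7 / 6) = -147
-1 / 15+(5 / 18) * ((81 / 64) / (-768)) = -32993 / 491520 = -0.07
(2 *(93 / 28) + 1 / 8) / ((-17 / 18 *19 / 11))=-37521 / 9044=-4.15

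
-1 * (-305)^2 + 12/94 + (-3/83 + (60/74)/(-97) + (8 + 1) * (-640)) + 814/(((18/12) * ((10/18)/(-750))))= -11639961660022/14000689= -831384.92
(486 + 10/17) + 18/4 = 16697/34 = 491.09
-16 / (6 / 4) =-32 / 3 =-10.67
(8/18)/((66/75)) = 50/99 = 0.51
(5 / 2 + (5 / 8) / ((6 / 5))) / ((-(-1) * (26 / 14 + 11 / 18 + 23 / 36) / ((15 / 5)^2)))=35 / 4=8.75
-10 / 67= -0.15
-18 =-18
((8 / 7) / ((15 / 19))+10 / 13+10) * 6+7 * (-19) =-27163 / 455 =-59.70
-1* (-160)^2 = -25600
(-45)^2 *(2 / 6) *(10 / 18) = 375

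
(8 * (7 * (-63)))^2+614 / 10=62234227 / 5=12446845.40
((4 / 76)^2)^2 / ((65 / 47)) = 47 / 8470865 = 0.00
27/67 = 0.40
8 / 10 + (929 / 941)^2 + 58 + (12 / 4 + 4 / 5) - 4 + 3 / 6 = 531949681 / 8854810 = 60.07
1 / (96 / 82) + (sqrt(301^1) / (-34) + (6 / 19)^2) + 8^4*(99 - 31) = 278528.44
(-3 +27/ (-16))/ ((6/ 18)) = -225/ 16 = -14.06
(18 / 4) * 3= 27 / 2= 13.50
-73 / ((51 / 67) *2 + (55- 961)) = 4891 / 60600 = 0.08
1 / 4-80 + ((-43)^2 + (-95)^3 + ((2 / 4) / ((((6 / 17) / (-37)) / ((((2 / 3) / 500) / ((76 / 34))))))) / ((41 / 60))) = -49988768617 / 58425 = -855605.80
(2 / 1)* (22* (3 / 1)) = 132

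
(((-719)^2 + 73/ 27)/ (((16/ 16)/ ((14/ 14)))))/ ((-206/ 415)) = -2896289150/ 2781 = -1041456.01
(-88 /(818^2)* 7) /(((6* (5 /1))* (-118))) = 77 /296087370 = 0.00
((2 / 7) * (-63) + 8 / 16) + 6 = -23 / 2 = -11.50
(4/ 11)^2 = 16/ 121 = 0.13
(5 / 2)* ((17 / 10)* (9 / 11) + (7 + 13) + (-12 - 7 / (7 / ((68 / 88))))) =21.55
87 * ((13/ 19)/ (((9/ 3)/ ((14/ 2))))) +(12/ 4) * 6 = 2981/ 19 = 156.89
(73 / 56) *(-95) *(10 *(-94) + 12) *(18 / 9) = 1608920 / 7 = 229845.71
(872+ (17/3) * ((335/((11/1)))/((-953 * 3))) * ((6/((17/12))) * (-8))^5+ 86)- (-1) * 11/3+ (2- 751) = 7080602809110554/2626651929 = 2695676.09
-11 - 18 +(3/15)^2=-724/25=-28.96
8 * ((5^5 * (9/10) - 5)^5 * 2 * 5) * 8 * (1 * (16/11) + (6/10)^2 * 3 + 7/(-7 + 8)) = 11707697084796380865000/11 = 1064336098617852805909.09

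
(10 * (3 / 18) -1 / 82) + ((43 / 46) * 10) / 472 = 2235641 / 1335288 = 1.67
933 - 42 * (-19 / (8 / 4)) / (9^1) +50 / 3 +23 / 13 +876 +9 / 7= 170448 / 91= 1873.05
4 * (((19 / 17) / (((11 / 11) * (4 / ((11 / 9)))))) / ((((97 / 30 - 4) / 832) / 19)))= -33038720 / 1173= -28166.00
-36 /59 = -0.61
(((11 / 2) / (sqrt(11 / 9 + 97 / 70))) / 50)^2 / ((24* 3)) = 0.00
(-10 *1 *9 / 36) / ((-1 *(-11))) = -5 / 22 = -0.23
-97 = -97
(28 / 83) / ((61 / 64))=1792 / 5063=0.35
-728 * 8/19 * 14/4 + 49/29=-590205/551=-1071.15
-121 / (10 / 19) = -2299 / 10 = -229.90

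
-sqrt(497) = -22.29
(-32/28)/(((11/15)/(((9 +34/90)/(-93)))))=3376/21483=0.16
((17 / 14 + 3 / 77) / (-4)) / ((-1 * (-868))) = -193 / 534688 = -0.00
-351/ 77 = -4.56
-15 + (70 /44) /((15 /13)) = -899 /66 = -13.62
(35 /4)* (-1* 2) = -17.50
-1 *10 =-10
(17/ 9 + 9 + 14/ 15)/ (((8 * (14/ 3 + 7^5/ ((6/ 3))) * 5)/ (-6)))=-38/ 180175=-0.00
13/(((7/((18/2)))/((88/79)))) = 10296/553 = 18.62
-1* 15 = -15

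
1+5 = 6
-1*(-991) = 991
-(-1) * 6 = 6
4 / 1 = 4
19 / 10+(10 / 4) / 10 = 43 / 20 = 2.15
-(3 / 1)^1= -3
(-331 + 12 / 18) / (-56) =991 / 168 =5.90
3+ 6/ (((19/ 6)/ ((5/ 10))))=75/ 19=3.95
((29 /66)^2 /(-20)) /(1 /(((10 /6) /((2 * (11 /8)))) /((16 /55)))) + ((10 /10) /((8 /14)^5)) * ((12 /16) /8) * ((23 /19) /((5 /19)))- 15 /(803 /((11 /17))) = 4680369196001 /664264212480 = 7.05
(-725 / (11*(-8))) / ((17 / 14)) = 5075 / 748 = 6.78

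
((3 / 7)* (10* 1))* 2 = 8.57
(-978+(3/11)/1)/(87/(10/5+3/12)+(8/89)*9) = -574317/23188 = -24.77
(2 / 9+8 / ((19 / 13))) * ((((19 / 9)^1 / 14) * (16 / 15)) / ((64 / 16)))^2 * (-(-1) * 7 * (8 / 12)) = 148048 / 3444525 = 0.04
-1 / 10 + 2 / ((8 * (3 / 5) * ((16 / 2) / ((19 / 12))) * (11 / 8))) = -317 / 7920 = -0.04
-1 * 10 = -10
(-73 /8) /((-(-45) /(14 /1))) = -511 /180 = -2.84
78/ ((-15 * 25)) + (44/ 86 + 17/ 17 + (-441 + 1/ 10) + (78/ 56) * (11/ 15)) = -438.57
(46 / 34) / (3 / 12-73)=-0.02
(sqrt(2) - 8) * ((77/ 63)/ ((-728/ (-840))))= -440/ 39 + 55 * sqrt(2)/ 39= -9.29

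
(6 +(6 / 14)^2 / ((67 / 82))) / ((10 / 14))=20436 / 2345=8.71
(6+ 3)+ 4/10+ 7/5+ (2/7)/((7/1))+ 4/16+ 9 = 19689/980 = 20.09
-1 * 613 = -613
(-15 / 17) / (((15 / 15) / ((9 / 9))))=-15 / 17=-0.88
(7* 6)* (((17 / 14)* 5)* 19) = 4845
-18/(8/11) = -99/4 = -24.75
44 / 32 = 11 / 8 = 1.38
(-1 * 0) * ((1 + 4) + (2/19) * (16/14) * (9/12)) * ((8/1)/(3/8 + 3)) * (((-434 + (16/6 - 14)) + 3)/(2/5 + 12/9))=0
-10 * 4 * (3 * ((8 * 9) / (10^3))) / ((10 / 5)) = -108 / 25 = -4.32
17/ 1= 17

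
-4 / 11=-0.36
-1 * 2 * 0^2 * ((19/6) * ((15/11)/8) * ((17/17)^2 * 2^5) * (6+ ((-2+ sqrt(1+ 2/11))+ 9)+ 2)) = 0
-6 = -6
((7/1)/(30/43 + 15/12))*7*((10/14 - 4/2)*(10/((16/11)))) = -29799/134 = -222.38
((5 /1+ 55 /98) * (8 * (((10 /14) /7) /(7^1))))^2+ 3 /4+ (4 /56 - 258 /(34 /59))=-8575819140219 /19208316932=-446.46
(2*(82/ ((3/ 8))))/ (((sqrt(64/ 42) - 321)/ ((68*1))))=-200468352/ 2163829 - 356864*sqrt(42)/ 6491487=-93.00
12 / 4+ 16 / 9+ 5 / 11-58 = -5224 / 99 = -52.77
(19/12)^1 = 19/12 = 1.58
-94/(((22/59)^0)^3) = -94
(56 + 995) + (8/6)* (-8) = 3121/3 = 1040.33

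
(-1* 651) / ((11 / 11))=-651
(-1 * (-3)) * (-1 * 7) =-21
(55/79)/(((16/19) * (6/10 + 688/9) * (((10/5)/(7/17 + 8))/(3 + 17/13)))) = 0.19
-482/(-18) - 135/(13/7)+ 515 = 54883/117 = 469.09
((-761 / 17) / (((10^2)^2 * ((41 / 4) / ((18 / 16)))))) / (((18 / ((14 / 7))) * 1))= -761 / 13940000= -0.00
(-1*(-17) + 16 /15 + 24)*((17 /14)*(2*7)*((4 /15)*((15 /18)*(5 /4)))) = 10727 /54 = 198.65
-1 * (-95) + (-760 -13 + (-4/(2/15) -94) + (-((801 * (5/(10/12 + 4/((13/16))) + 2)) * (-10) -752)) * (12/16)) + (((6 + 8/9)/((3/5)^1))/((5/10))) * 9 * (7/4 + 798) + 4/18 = 736581295/4041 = 182276.98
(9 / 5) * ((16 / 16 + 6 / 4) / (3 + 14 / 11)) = 99 / 94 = 1.05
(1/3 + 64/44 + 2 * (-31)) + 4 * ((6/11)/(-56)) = -13918/231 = -60.25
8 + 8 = 16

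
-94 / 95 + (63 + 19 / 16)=63.20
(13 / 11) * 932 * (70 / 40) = 21203 / 11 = 1927.55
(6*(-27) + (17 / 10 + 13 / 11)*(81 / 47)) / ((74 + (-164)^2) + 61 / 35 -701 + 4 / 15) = -17049123 / 2852243504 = -0.01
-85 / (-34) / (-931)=-5 / 1862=-0.00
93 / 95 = 0.98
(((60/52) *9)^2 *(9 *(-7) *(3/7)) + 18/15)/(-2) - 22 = 1433.24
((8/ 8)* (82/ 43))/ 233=82/ 10019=0.01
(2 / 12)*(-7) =-7 / 6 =-1.17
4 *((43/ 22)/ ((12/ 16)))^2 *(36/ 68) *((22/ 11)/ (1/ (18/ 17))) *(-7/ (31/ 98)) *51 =-2191819392/ 63767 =-34372.31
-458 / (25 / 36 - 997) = 16488 / 35867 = 0.46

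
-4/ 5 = -0.80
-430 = -430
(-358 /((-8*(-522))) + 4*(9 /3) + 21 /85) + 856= 154081273 /177480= 868.16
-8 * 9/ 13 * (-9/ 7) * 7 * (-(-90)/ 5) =11664/ 13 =897.23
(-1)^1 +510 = 509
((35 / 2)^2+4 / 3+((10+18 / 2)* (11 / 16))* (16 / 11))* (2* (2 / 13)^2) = 7838 / 507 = 15.46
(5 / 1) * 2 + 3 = 13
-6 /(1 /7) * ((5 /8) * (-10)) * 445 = 233625 /2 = 116812.50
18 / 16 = 9 / 8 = 1.12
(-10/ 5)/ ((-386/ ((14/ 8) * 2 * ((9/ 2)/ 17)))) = 63/ 13124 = 0.00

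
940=940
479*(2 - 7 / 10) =6227 / 10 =622.70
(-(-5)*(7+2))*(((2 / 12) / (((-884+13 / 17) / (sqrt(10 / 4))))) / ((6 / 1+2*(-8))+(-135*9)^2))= -17*sqrt(10) / 5910764860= -0.00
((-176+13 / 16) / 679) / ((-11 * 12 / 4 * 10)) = 2803 / 3585120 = 0.00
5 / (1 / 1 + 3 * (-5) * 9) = -5 / 134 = -0.04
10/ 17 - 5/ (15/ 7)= -89/ 51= -1.75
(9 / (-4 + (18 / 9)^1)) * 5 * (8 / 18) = -10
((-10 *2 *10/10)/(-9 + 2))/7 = 20/49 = 0.41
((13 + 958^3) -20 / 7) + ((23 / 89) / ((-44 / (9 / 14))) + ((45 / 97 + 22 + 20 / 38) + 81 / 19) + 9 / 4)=88836737499700873 / 101040632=879217951.64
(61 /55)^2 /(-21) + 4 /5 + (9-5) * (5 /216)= 953657 /1143450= 0.83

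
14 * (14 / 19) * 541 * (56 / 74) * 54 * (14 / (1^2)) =2244570048 / 703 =3192845.02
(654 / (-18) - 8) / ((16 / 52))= -1729 / 12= -144.08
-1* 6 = -6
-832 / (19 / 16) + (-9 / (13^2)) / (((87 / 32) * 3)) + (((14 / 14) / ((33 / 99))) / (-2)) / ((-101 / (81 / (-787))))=-700.64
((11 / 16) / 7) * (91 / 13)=11 / 16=0.69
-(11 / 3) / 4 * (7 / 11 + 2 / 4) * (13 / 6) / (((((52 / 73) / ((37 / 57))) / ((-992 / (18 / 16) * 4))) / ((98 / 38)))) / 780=82056380 / 3421197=23.98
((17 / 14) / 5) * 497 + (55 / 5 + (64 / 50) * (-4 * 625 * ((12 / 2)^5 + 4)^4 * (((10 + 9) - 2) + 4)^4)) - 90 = -22800561651807851519999583 / 10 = -2280056165180785151999958.00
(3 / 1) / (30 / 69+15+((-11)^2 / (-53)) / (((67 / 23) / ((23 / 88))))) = 653384 / 3317001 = 0.20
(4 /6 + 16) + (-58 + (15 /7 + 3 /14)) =-1637 /42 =-38.98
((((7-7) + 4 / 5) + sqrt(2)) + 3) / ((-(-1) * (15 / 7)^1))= 7 * sqrt(2) / 15 + 133 / 75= 2.43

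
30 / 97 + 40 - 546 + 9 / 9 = -48955 / 97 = -504.69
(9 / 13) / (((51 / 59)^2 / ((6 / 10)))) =10443 / 18785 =0.56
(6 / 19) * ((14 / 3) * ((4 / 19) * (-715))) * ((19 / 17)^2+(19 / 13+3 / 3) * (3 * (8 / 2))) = -712521040 / 104329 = -6829.56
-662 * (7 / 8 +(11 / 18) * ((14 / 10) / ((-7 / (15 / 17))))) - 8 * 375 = -715603 / 204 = -3507.86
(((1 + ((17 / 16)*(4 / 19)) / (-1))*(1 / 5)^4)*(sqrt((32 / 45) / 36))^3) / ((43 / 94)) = 22184*sqrt(10) / 9306140625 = 0.00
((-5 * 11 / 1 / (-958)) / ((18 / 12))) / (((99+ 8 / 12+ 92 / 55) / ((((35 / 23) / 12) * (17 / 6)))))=1799875 / 13263498504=0.00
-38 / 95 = -2 / 5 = -0.40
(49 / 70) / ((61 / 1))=7 / 610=0.01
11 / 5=2.20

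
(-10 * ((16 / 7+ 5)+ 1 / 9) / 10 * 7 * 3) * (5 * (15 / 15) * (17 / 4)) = -19805 / 6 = -3300.83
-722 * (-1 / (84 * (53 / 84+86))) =0.10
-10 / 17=-0.59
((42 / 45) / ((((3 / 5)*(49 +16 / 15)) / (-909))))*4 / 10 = -11.30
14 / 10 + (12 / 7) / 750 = 1227 / 875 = 1.40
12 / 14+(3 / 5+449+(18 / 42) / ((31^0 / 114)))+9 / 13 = 500.01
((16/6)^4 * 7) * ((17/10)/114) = 121856/23085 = 5.28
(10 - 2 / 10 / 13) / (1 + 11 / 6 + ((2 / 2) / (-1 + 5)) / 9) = 23364 / 6695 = 3.49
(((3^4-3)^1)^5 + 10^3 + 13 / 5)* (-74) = -1068254887122 / 5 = -213650977424.40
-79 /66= -1.20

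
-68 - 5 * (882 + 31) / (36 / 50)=-115349 / 18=-6408.28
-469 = -469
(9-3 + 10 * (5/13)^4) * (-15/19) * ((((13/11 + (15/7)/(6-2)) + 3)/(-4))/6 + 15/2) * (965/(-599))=2891669239775/50058122114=57.77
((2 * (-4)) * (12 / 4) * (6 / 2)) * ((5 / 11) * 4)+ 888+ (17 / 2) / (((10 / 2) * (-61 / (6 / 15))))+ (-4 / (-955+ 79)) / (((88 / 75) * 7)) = 51917691269 / 68576200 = 757.08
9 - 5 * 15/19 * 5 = -204/19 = -10.74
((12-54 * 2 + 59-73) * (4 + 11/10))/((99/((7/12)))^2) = -833/42768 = -0.02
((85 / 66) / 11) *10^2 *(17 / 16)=36125 / 2904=12.44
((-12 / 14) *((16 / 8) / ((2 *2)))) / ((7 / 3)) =-9 / 49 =-0.18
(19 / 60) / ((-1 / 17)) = -323 / 60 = -5.38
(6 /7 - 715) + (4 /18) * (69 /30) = -224794 /315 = -713.63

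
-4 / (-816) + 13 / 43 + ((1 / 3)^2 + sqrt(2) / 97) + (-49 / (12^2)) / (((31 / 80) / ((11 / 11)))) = -375101 / 815796 + sqrt(2) / 97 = -0.45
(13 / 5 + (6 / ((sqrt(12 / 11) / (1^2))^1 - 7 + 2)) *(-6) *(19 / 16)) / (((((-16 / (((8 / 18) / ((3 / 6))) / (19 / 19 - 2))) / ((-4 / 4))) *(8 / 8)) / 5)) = -60701 / 18936 - 95 *sqrt(33) / 1052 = -3.72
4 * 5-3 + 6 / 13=227 / 13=17.46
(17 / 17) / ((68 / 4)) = 1 / 17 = 0.06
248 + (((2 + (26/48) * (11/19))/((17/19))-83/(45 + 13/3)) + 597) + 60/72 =4260779/5032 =846.74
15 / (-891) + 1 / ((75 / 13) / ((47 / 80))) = 50489 / 594000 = 0.08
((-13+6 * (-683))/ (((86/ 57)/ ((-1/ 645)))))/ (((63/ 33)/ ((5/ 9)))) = 859199/ 698922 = 1.23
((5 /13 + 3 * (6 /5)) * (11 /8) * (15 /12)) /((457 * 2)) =2849 /380224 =0.01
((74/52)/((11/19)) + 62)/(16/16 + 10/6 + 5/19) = 1050795/47762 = 22.00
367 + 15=382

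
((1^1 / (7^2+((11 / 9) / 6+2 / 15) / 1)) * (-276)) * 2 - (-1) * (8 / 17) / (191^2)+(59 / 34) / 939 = -173556884214877 / 15514867540326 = -11.19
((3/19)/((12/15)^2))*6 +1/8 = 61/38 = 1.61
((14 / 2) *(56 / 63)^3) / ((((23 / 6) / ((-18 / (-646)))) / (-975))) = -34.84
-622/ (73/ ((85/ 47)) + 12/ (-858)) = -7560410/ 490463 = -15.41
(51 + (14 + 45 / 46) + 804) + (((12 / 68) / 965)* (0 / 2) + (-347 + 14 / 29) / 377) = 33620421 / 38686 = 869.06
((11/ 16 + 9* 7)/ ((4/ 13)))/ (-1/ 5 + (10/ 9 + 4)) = 45855/ 1088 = 42.15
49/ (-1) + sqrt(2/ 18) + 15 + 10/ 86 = -4328/ 129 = -33.55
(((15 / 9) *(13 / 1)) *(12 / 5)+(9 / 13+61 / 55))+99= 109253 / 715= 152.80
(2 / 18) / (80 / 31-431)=-31 / 119529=-0.00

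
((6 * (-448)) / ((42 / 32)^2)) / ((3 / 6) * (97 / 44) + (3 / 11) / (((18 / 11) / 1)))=-2883584 / 2345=-1229.67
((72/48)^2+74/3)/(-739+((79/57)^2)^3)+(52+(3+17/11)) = 62413125383295221/1104487430705560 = 56.51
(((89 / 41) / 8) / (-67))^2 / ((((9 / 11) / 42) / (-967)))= -589789739 / 724416864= -0.81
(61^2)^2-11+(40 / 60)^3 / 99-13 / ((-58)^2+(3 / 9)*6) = 1258336721981 / 90882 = 13845830.00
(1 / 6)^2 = 1 / 36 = 0.03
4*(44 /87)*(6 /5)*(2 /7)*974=685696 /1015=675.56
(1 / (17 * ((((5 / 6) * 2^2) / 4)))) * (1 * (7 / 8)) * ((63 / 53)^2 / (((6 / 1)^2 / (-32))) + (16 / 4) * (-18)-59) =-7801647 / 955060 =-8.17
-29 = -29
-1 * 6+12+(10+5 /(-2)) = 27 /2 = 13.50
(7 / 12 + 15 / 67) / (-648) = -649 / 520992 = -0.00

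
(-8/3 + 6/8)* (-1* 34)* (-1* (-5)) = 1955/6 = 325.83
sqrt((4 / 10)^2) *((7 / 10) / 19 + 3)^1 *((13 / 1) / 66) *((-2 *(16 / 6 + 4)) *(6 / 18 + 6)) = -20.20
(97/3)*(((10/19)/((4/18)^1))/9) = 485/57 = 8.51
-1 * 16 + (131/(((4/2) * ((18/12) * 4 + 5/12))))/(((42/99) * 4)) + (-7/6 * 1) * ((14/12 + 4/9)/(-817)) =-9.98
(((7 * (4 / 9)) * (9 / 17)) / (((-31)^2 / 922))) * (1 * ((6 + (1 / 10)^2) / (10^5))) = 1939427 / 20421250000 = 0.00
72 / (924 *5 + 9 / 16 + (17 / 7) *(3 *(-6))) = 2688 / 170869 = 0.02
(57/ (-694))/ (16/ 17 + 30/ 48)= -1292/ 24637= -0.05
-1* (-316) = 316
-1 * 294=-294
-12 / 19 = -0.63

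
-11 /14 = -0.79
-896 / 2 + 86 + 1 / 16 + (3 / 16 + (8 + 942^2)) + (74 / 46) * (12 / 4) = 81605387 / 92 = 887015.08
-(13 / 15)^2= -169 / 225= -0.75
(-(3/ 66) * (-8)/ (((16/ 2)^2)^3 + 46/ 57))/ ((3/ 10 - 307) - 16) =-1140/ 265202595119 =-0.00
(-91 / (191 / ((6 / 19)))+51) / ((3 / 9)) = 553599 / 3629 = 152.55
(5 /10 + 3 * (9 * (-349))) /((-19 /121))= 2280245 /38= 60006.45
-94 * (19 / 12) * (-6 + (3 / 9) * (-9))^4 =-1952991 / 2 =-976495.50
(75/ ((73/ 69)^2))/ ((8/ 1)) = 357075/ 42632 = 8.38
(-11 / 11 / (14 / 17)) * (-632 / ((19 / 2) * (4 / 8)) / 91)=1.78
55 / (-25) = -11 / 5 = -2.20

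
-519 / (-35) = 519 / 35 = 14.83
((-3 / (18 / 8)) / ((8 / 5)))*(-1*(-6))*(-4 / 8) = 5 / 2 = 2.50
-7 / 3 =-2.33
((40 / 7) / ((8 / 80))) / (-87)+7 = 3863 / 609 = 6.34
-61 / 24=-2.54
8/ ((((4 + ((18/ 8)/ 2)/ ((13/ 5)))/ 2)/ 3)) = 4992/ 461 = 10.83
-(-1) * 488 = 488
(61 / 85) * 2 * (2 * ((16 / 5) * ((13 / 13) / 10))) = 1952 / 2125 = 0.92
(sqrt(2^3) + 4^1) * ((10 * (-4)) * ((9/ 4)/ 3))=-120 - 60 * sqrt(2)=-204.85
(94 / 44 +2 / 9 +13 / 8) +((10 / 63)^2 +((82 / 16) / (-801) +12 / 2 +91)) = 392460010 / 3885651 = 101.00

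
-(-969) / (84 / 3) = 969 / 28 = 34.61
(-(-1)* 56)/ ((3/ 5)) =280/ 3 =93.33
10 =10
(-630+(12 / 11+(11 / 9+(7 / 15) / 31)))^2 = 92768180877376 / 235469025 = 393971.91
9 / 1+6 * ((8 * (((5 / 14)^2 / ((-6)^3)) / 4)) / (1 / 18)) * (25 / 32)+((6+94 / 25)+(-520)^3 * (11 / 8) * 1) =-30315081874057 / 156800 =-193335981.34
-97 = -97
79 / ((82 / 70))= 67.44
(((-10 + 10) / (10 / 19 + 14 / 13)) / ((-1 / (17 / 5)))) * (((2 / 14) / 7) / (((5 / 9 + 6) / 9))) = 0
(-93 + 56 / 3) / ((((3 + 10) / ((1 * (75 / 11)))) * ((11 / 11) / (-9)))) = 50175 / 143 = 350.87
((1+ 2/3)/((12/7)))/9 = 0.11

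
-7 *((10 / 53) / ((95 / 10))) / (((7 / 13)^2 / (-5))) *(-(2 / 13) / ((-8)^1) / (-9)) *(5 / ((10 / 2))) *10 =-0.05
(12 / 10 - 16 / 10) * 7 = -14 / 5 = -2.80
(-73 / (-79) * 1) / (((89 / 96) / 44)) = 308352 / 7031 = 43.86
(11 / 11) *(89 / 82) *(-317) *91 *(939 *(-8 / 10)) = 23519733.04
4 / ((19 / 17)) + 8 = 220 / 19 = 11.58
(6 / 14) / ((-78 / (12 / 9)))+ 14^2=53506 / 273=195.99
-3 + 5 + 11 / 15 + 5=116 / 15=7.73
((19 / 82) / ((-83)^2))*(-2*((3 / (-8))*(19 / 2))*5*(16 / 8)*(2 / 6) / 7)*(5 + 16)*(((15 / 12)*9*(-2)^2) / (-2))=-0.05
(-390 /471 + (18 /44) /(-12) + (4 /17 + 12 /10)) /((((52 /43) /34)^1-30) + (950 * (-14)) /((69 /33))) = -665712713 /7422583275360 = -0.00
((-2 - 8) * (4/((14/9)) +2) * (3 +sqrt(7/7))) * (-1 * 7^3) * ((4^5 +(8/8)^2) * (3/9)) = 64288000/3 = 21429333.33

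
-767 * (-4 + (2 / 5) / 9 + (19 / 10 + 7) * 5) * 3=-2798783 / 30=-93292.77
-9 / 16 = -0.56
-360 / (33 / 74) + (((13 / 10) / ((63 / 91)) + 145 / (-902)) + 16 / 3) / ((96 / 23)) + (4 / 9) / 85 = -26681914999 / 33121440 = -805.58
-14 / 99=-0.14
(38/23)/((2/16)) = 304/23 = 13.22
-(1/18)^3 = -1/5832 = -0.00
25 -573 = -548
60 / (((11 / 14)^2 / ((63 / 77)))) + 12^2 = 297504 / 1331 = 223.52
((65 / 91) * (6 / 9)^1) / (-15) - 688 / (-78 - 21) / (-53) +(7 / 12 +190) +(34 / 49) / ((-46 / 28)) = 30572215 / 160908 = 190.00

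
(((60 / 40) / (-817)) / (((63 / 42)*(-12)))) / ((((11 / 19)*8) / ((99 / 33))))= 1 / 15136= 0.00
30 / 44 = 15 / 22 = 0.68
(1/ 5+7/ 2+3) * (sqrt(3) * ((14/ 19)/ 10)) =469 * sqrt(3)/ 950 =0.86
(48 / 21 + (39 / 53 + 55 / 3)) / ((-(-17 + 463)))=-11884 / 248199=-0.05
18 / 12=3 / 2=1.50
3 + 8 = 11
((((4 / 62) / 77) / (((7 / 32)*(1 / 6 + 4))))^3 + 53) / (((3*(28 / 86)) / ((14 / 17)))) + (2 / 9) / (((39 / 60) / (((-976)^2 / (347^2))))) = 827295249397472575456209997 / 17456820077476018755140625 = 47.39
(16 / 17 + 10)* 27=5022 / 17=295.41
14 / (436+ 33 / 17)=238 / 7445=0.03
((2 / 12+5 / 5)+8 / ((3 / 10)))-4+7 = 185 / 6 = 30.83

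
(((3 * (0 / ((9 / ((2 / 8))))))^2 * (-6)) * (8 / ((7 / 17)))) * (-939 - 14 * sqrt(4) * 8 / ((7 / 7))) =0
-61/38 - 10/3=-4.94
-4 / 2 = -2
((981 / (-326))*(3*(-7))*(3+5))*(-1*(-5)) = 412020 / 163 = 2527.73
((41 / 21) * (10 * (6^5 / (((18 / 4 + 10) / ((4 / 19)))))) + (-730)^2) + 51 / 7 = 2063925161 / 3857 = 535111.53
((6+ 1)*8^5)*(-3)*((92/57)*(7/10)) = -73859072/95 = -777463.92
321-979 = -658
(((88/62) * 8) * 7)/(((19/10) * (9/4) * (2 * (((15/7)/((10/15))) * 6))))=68992/143127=0.48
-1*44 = -44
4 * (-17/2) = -34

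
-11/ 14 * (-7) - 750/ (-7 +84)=-4.24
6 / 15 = 2 / 5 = 0.40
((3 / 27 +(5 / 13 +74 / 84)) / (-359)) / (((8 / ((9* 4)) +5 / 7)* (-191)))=2255 / 105184846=0.00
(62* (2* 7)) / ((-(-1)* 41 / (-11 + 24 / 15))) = -40796 / 205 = -199.00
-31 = -31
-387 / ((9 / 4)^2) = -688 / 9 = -76.44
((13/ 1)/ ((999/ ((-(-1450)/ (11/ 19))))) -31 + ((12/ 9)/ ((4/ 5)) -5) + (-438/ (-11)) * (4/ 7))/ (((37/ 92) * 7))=148697300/ 19923057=7.46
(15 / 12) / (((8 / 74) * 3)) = 185 / 48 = 3.85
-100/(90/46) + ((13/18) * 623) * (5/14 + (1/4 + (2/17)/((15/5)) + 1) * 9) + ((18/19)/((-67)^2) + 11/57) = 185493069265/34798728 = 5330.46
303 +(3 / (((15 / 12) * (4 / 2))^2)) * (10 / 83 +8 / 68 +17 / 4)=10764318 / 35275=305.15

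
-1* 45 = -45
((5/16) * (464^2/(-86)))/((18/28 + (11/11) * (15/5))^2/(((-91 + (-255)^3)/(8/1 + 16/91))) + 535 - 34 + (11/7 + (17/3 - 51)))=-120349959770040/70339749700639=-1.71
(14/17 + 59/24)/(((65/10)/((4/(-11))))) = -103/561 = -0.18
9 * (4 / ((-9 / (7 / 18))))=-1.56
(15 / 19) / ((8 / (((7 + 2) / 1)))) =135 / 152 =0.89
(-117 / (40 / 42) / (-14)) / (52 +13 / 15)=81 / 488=0.17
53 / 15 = 3.53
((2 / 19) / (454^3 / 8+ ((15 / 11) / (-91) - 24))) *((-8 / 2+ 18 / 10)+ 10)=39039 / 556165912090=0.00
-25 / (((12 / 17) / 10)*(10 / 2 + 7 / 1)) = -2125 / 72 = -29.51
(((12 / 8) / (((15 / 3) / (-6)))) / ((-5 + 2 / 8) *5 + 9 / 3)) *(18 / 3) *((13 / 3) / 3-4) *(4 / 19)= -2208 / 7885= -0.28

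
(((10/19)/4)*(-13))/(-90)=0.02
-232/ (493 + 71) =-58/ 141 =-0.41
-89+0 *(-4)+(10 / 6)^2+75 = -101 / 9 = -11.22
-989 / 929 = -1.06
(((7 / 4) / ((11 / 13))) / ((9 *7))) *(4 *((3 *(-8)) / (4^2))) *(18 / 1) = -39 / 11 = -3.55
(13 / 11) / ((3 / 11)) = 4.33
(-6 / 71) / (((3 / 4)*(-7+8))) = -8 / 71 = -0.11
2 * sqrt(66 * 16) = 8 * sqrt(66) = 64.99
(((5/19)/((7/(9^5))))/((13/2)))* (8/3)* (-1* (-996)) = 1568341440/1729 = 907080.07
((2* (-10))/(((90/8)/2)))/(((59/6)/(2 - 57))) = 3520/177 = 19.89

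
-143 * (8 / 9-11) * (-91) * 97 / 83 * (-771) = 29520498007 / 249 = 118556216.90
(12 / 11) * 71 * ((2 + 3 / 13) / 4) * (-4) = -24708 / 143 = -172.78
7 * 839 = 5873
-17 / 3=-5.67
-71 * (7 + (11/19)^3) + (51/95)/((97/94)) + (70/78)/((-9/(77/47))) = -28011468036407/54879167655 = -510.42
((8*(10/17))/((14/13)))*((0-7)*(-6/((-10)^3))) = -78/425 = -0.18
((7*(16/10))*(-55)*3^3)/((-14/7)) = 8316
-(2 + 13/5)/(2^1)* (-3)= 69/10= 6.90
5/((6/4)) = 10/3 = 3.33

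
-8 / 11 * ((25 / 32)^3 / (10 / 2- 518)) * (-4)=-15625 / 5778432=-0.00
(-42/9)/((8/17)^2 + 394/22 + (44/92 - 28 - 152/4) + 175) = -1023638/27991119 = -0.04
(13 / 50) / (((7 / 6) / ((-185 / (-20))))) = 1443 / 700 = 2.06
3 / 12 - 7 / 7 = -3 / 4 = -0.75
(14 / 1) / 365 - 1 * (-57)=20819 / 365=57.04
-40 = -40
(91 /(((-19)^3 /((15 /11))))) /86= -1365 /6488614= -0.00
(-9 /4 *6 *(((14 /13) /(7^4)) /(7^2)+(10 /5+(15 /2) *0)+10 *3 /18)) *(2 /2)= -21630663 /436982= -49.50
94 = 94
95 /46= 2.07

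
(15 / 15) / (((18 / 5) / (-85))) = -425 / 18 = -23.61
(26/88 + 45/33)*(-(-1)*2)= 73/22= 3.32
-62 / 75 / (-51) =62 / 3825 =0.02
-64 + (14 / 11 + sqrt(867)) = -690 / 11 + 17*sqrt(3) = -33.28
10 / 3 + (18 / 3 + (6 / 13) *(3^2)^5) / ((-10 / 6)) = -3188698 / 195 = -16352.30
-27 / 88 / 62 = -27 / 5456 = -0.00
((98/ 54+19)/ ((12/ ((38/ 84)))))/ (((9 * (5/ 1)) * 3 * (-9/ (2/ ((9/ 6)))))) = -0.00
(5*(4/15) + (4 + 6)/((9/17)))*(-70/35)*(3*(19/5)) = -6916/15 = -461.07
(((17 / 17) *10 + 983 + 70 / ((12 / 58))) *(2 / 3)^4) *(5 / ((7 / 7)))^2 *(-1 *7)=-11183200 / 243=-46021.40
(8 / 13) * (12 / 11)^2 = 1152 / 1573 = 0.73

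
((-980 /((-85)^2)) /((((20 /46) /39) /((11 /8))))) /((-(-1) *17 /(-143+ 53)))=4351347 /49130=88.57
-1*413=-413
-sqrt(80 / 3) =-4*sqrt(15) / 3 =-5.16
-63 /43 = -1.47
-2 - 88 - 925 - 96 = -1111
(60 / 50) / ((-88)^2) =3 / 19360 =0.00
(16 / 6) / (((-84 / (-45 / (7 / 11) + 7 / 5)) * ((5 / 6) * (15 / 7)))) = 9704 / 7875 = 1.23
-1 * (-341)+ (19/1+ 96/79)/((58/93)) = 1710983/4582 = 373.41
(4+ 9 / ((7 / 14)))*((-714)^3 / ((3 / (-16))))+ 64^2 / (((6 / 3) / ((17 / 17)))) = 42708671744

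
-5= -5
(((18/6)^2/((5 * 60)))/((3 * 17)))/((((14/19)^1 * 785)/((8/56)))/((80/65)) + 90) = 38/218333125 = 0.00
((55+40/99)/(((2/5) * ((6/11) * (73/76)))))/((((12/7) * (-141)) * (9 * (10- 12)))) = 3647525/60028776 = 0.06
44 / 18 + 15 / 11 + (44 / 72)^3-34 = -1922231 / 64152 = -29.96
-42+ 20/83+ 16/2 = -2802/83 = -33.76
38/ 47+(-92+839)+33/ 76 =2672723/ 3572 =748.24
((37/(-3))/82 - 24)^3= -209690452621/14886936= -14085.53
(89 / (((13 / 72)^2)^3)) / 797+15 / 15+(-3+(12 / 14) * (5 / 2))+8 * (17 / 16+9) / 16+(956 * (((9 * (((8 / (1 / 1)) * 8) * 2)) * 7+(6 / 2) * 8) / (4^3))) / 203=95545513549819351 / 24989896157408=3823.37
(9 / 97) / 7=0.01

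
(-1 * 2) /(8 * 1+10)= -1 /9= -0.11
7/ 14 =1/ 2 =0.50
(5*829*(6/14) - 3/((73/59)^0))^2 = 154107396/49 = 3145048.90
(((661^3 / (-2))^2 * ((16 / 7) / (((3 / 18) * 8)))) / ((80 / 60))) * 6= 2252021441268364947 / 14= 160858674376311781.93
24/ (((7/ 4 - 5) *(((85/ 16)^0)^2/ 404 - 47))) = 0.16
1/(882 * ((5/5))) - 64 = -56447/882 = -64.00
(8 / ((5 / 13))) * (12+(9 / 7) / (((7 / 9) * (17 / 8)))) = 1106976 / 4165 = 265.78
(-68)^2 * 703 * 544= 1768365568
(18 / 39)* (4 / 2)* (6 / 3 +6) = 96 / 13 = 7.38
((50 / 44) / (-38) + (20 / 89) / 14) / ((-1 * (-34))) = -0.00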